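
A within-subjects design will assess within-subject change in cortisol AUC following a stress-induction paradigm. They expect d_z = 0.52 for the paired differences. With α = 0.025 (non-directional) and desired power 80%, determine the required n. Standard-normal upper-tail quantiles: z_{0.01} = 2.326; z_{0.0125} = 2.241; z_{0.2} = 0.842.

n = 36 pairs

For a paired (one-sample on differences) test: n = ((z_{α/2} + z_β) / d)².
z_{α/2} + z_β = 2.241 + 0.842 = 3.083.
n = (3.083 / 0.52)² = 5.929² = 35.15.
Round up.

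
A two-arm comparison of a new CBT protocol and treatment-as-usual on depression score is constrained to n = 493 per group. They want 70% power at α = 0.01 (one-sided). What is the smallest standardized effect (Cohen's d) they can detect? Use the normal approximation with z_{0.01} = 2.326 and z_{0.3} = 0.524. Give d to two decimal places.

For two independent groups of n = 493 each: d_min = (z_{α} + z_β)·√(2/n).
z-sum = 2.326 + 0.524 = 2.850.
d_min = 2.850 × √(2/493) = 2.850 × 0.0637 = 0.182.

d_min ≈ 0.18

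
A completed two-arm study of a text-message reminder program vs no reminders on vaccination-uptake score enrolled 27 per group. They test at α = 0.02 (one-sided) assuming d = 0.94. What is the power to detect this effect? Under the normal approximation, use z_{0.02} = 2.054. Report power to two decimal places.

For two equal groups, power = Φ(d·√(n/2) − z_{α}).
d·√(n/2) = 0.94 × √(27/2) = 0.94 × 3.674 = 3.454.
z_β = 3.454 − 2.054 = 1.400.
Power = Φ(1.400) = 0.919.

power ≈ 0.92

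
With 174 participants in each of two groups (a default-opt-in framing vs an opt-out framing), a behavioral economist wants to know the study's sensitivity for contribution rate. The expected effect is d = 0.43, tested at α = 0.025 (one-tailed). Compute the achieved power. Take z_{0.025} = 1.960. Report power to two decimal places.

power ≈ 0.98

For two equal groups, power = Φ(d·√(n/2) − z_{α}).
d·√(n/2) = 0.43 × √(174/2) = 0.43 × 9.327 = 4.011.
z_β = 4.011 − 1.960 = 2.051.
Power = Φ(2.051) = 0.980.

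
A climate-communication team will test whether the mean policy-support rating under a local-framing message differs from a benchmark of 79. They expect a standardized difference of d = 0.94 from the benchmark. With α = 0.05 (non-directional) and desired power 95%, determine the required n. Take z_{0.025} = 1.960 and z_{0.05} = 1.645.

For a one-sample test: n = ((z_{α/2} + z_β) / d)².
z_{α/2} + z_β = 1.960 + 1.645 = 3.605.
n = (3.605 / 0.94)² = 3.835² = 14.71.
Round up.

n = 15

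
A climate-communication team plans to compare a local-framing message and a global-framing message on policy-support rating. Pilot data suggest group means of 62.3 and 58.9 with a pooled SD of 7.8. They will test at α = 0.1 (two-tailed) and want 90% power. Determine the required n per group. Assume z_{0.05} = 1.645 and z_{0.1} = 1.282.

n = 91 per group

Cohen's d = |M₁ − M₂| / SD_pooled = |62.3 − 58.9| / 7.8 = 3.4 / 7.8 = 0.436.
For two independent groups with equal n: n = 2·((z_{α/2} + z_β) / d)².
z_{α/2} + z_β = 1.645 + 1.282 = 2.927.
n = 2 × (2.927 / 0.436)² = 2 × 6.713² = 2 × 45.07 = 90.1.
Round up to the next whole participant.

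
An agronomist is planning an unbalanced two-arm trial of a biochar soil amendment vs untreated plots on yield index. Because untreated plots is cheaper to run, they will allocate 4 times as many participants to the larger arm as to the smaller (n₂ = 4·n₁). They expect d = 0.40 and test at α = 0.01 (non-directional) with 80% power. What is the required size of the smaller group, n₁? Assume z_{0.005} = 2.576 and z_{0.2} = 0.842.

n₁ = 92

With allocation ratio k = n₂/n₁ = 4, Var(x̄₁−x̄₂) = σ²(1/n₁ + 1/(k·n₁)) = σ²·(k+1)/(k·n₁).
So n₁ = (1 + 1/k)·((z_{α/2} + z_β)/d)² = 1.250 × (3.418/0.40)².
n₁ = 1.250 × 73.02 = 91.3.
Round up: n₁ = 92, giving n₂ = 4 × 92 = 368.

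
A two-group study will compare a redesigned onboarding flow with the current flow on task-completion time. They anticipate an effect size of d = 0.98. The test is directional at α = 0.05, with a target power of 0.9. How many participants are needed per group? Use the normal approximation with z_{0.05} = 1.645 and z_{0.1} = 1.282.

n = 18 per group

For two independent groups with equal n: n = 2·((z_{α} + z_β) / d)².
z_{α} + z_β = 1.645 + 1.282 = 2.927.
n = 2 × (2.927 / 0.98)² = 2 × 2.987² = 2 × 8.92 = 17.8.
Round up to the next whole participant.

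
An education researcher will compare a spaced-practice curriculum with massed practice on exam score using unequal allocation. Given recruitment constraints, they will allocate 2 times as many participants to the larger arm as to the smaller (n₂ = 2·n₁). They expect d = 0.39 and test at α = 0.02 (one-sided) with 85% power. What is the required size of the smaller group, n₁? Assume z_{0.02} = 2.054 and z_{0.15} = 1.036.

With allocation ratio k = n₂/n₁ = 2, Var(x̄₁−x̄₂) = σ²(1/n₁ + 1/(k·n₁)) = σ²·(k+1)/(k·n₁).
So n₁ = (1 + 1/k)·((z_{α} + z_β)/d)² = 1.500 × (3.090/0.39)².
n₁ = 1.500 × 62.78 = 94.2.
Round up: n₁ = 95, giving n₂ = 2 × 95 = 190.

n₁ = 95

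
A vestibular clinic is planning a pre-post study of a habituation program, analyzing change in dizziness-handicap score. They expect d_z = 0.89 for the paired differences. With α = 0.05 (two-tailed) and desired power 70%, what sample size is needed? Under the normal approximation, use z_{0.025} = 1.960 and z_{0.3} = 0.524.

For a paired (one-sample on differences) test: n = ((z_{α/2} + z_β) / d)².
z_{α/2} + z_β = 1.960 + 0.524 = 2.484.
n = (2.484 / 0.89)² = 2.791² = 7.79.
Round up.

n = 8 pairs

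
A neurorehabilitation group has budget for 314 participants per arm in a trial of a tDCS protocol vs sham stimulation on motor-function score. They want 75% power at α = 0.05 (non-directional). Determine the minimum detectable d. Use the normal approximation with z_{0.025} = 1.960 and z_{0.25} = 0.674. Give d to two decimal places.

For two independent groups of n = 314 each: d_min = (z_{α/2} + z_β)·√(2/n).
z-sum = 1.960 + 0.674 = 2.634.
d_min = 2.634 × √(2/314) = 2.634 × 0.0798 = 0.210.

d_min ≈ 0.21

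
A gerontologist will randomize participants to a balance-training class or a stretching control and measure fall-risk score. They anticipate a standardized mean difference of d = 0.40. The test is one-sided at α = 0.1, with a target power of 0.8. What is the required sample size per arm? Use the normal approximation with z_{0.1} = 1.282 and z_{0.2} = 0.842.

n = 57 per group

For two independent groups with equal n: n = 2·((z_{α} + z_β) / d)².
z_{α} + z_β = 1.282 + 0.842 = 2.124.
n = 2 × (2.124 / 0.40)² = 2 × 5.310² = 2 × 28.20 = 56.4.
Round up to the next whole participant.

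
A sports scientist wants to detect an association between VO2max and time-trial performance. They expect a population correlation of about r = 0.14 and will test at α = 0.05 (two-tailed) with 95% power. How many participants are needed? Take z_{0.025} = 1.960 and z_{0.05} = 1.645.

Fisher's z: C = ½·ln((1+r)/(1−r)) = ½·ln(1.3256) = 0.1409.
n = ((z_{α/2} + z_β)/C)² + 3.
(1.960 + 1.645) / 0.1409 = 3.605 / 0.1409 = 25.586.
n = 25.586² + 3 = 654.62 + 3 = 657.6.
Round up.

n = 658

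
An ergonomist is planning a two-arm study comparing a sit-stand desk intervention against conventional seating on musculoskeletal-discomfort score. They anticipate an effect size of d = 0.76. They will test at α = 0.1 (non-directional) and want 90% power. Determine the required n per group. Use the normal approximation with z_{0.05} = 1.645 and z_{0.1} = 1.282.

For two independent groups with equal n: n = 2·((z_{α/2} + z_β) / d)².
z_{α/2} + z_β = 1.645 + 1.282 = 2.927.
n = 2 × (2.927 / 0.76)² = 2 × 3.851² = 2 × 14.83 = 29.7.
Round up to the next whole participant.

n = 30 per group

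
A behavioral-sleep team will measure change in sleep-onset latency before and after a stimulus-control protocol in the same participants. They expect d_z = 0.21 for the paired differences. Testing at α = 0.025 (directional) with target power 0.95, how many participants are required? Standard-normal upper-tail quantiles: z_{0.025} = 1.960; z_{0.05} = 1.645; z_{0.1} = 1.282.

n = 295 pairs

For a paired (one-sample on differences) test: n = ((z_{α} + z_β) / d)².
z_{α} + z_β = 1.960 + 1.645 = 3.605.
n = (3.605 / 0.21)² = 17.167² = 294.69.
Round up.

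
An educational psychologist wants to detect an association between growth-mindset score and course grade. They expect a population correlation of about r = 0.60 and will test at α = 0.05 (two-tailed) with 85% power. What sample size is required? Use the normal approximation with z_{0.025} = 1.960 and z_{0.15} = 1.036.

n = 22

Fisher's z: C = ½·ln((1+r)/(1−r)) = ½·ln(4.0000) = 0.6931.
n = ((z_{α/2} + z_β)/C)² + 3.
(1.960 + 1.036) / 0.6931 = 2.996 / 0.6931 = 4.323.
n = 4.323² + 3 = 18.68 + 3 = 21.7.
Round up.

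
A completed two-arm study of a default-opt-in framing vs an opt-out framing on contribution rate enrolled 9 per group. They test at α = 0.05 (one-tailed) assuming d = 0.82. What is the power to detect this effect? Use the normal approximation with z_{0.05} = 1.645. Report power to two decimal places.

For two equal groups, power = Φ(d·√(n/2) − z_{α}).
d·√(n/2) = 0.82 × √(9/2) = 0.82 × 2.121 = 1.739.
z_β = 1.739 − 1.645 = 0.094.
Power = Φ(0.094) = 0.538.

power ≈ 0.54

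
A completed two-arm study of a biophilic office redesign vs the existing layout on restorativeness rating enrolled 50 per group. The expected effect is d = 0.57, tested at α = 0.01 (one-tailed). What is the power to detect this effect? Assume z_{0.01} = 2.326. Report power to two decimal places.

For two equal groups, power = Φ(d·√(n/2) − z_{α}).
d·√(n/2) = 0.57 × √(50/2) = 0.57 × 5.000 = 2.850.
z_β = 2.850 − 2.326 = 0.524.
Power = Φ(0.524) = 0.700.

power ≈ 0.70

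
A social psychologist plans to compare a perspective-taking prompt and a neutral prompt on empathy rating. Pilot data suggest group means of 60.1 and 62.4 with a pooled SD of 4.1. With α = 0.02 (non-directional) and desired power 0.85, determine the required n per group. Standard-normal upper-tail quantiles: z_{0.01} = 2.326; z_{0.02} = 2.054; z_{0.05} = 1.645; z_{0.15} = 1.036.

n = 72 per group

Cohen's d = |M₁ − M₂| / SD_pooled = |60.1 − 62.4| / 4.1 = 2.3 / 4.1 = 0.561.
For two independent groups with equal n: n = 2·((z_{α/2} + z_β) / d)².
z_{α/2} + z_β = 2.326 + 1.036 = 3.362.
n = 2 × (3.362 / 0.561)² = 2 × 5.993² = 2 × 35.91 = 71.8.
Round up to the next whole participant.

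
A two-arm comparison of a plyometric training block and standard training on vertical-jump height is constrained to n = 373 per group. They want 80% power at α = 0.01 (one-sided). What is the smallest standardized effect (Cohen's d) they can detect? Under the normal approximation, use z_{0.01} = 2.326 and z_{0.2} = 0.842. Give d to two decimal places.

For two independent groups of n = 373 each: d_min = (z_{α} + z_β)·√(2/n).
z-sum = 2.326 + 0.842 = 3.168.
d_min = 3.168 × √(2/373) = 3.168 × 0.0732 = 0.232.

d_min ≈ 0.23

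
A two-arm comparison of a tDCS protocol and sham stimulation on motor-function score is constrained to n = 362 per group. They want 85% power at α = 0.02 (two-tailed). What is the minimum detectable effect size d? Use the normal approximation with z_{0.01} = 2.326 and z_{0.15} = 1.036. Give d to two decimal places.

For two independent groups of n = 362 each: d_min = (z_{α/2} + z_β)·√(2/n).
z-sum = 2.326 + 1.036 = 3.362.
d_min = 3.362 × √(2/362) = 3.362 × 0.0743 = 0.250.

d_min ≈ 0.25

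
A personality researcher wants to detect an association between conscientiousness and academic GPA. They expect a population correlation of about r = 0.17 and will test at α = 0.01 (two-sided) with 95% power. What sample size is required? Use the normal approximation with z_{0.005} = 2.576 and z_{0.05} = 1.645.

n = 608

Fisher's z: C = ½·ln((1+r)/(1−r)) = ½·ln(1.4096) = 0.1717.
n = ((z_{α/2} + z_β)/C)² + 3.
(2.576 + 1.645) / 0.1717 = 4.221 / 0.1717 = 24.584.
n = 24.584² + 3 = 604.35 + 3 = 607.4.
Round up.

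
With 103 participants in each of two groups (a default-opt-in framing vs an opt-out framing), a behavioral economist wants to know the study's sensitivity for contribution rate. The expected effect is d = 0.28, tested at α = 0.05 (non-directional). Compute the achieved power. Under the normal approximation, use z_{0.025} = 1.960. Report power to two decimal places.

For two equal groups, power = Φ(d·√(n/2) − z_{α/2}).
d·√(n/2) = 0.28 × √(103/2) = 0.28 × 7.176 = 2.009.
z_β = 2.009 − 1.960 = 0.049.
Power = Φ(0.049) = 0.520.

power ≈ 0.52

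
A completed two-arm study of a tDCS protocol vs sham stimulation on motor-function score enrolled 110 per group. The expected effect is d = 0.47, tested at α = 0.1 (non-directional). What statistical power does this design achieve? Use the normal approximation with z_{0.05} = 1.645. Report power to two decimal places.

For two equal groups, power = Φ(d·√(n/2) − z_{α/2}).
d·√(n/2) = 0.47 × √(110/2) = 0.47 × 7.416 = 3.486.
z_β = 3.486 − 1.645 = 1.841.
Power = Φ(1.841) = 0.967.

power ≈ 0.97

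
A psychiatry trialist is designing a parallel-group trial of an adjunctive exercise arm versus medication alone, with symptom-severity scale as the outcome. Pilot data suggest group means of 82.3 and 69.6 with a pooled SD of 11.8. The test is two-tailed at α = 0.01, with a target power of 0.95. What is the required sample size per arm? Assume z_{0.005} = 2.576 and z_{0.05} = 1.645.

Cohen's d = |M₁ − M₂| / SD_pooled = |82.3 − 69.6| / 11.8 = 12.7 / 11.8 = 1.076.
For two independent groups with equal n: n = 2·((z_{α/2} + z_β) / d)².
z_{α/2} + z_β = 2.576 + 1.645 = 4.221.
n = 2 × (4.221 / 1.076)² = 2 × 3.923² = 2 × 15.39 = 30.8.
Round up to the next whole participant.

n = 31 per group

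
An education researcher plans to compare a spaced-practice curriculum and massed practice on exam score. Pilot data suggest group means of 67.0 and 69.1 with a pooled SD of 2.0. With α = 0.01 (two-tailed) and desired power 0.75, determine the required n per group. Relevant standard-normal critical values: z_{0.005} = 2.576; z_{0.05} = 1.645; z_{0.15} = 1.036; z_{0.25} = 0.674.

n = 20 per group

Cohen's d = |M₁ − M₂| / SD_pooled = |67.0 − 69.1| / 2.0 = 2.1 / 2.0 = 1.050.
For two independent groups with equal n: n = 2·((z_{α/2} + z_β) / d)².
z_{α/2} + z_β = 2.576 + 0.674 = 3.250.
n = 2 × (3.250 / 1.050)² = 2 × 3.095² = 2 × 9.58 = 19.2.
Round up to the next whole participant.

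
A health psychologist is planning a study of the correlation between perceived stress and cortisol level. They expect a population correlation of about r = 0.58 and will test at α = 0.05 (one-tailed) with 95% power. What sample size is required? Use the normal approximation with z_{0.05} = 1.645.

n = 28

Fisher's z: C = ½·ln((1+r)/(1−r)) = ½·ln(3.7619) = 0.6625.
n = ((z_{α} + z_β)/C)² + 3.
(1.645 + 1.645) / 0.6625 = 3.290 / 0.6625 = 4.966.
n = 4.966² + 3 = 24.66 + 3 = 27.7.
Round up.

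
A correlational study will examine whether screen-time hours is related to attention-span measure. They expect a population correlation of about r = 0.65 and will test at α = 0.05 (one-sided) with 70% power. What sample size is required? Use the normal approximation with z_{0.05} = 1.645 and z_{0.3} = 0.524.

Fisher's z: C = ½·ln((1+r)/(1−r)) = ½·ln(4.7143) = 0.7753.
n = ((z_{α} + z_β)/C)² + 3.
(1.645 + 0.524) / 0.7753 = 2.169 / 0.7753 = 2.798.
n = 2.798² + 3 = 7.83 + 3 = 10.8.
Round up.

n = 11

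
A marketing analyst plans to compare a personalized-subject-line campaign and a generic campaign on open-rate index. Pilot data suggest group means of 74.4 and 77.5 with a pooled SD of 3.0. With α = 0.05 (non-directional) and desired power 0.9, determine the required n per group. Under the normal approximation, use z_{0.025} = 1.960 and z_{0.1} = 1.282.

Cohen's d = |M₁ − M₂| / SD_pooled = |74.4 − 77.5| / 3.0 = 3.1 / 3.0 = 1.033.
For two independent groups with equal n: n = 2·((z_{α/2} + z_β) / d)².
z_{α/2} + z_β = 1.960 + 1.282 = 3.242.
n = 2 × (3.242 / 1.033)² = 2 × 3.138² = 2 × 9.85 = 19.7.
Round up to the next whole participant.

n = 20 per group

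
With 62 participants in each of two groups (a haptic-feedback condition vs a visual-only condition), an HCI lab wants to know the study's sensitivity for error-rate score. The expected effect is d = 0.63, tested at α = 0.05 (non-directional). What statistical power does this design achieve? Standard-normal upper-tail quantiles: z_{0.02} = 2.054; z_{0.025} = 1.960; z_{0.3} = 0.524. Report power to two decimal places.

For two equal groups, power = Φ(d·√(n/2) − z_{α/2}).
d·√(n/2) = 0.63 × √(62/2) = 0.63 × 5.568 = 3.508.
z_β = 3.508 − 1.960 = 1.548.
Power = Φ(1.548) = 0.939.

power ≈ 0.94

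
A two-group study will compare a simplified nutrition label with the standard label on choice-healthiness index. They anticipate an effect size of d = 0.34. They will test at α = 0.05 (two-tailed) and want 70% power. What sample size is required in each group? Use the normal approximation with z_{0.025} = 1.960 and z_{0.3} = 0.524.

n = 107 per group

For two independent groups with equal n: n = 2·((z_{α/2} + z_β) / d)².
z_{α/2} + z_β = 1.960 + 0.524 = 2.484.
n = 2 × (2.484 / 0.34)² = 2 × 7.306² = 2 × 53.38 = 106.8.
Round up to the next whole participant.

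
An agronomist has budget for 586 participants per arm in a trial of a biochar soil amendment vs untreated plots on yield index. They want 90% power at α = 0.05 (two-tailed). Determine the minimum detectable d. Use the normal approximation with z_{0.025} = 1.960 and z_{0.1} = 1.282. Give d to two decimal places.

For two independent groups of n = 586 each: d_min = (z_{α/2} + z_β)·√(2/n).
z-sum = 1.960 + 1.282 = 3.242.
d_min = 3.242 × √(2/586) = 3.242 × 0.0584 = 0.189.

d_min ≈ 0.19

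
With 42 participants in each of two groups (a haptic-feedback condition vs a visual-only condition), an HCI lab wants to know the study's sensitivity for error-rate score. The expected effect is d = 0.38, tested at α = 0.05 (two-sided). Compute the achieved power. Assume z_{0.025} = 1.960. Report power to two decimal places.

power ≈ 0.41

For two equal groups, power = Φ(d·√(n/2) − z_{α/2}).
d·√(n/2) = 0.38 × √(42/2) = 0.38 × 4.583 = 1.741.
z_β = 1.741 − 1.960 = -0.219.
Power = Φ(-0.219) = 0.413.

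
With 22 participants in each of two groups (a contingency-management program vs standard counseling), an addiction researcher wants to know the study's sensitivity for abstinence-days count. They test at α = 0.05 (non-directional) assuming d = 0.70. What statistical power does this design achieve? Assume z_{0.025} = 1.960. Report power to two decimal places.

power ≈ 0.64

For two equal groups, power = Φ(d·√(n/2) − z_{α/2}).
d·√(n/2) = 0.70 × √(22/2) = 0.70 × 3.317 = 2.322.
z_β = 2.322 − 1.960 = 0.362.
Power = Φ(0.362) = 0.641.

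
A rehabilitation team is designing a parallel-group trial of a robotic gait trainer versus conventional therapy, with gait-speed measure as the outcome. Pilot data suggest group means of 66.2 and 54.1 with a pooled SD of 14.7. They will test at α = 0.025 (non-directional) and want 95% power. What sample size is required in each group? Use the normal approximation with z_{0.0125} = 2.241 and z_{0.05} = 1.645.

Cohen's d = |M₁ − M₂| / SD_pooled = |66.2 − 54.1| / 14.7 = 12.1 / 14.7 = 0.823.
For two independent groups with equal n: n = 2·((z_{α/2} + z_β) / d)².
z_{α/2} + z_β = 2.241 + 1.645 = 3.886.
n = 2 × (3.886 / 0.823)² = 2 × 4.722² = 2 × 22.29 = 44.6.
Round up to the next whole participant.

n = 45 per group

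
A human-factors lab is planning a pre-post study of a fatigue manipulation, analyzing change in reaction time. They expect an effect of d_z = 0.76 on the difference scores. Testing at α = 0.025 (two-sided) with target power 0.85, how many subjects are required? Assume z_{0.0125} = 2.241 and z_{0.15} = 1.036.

n = 19 pairs

For a paired (one-sample on differences) test: n = ((z_{α/2} + z_β) / d)².
z_{α/2} + z_β = 2.241 + 1.036 = 3.277.
n = (3.277 / 0.76)² = 4.312² = 18.59.
Round up.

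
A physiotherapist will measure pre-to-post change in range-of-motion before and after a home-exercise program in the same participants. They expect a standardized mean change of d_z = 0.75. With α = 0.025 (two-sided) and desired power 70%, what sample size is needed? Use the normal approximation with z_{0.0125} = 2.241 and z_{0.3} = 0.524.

For a paired (one-sample on differences) test: n = ((z_{α/2} + z_β) / d)².
z_{α/2} + z_β = 2.241 + 0.524 = 2.765.
n = (2.765 / 0.75)² = 3.687² = 13.59.
Round up.

n = 14 pairs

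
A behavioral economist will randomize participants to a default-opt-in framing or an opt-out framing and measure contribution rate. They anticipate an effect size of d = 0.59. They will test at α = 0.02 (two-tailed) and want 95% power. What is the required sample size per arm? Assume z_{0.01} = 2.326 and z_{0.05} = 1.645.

For two independent groups with equal n: n = 2·((z_{α/2} + z_β) / d)².
z_{α/2} + z_β = 2.326 + 1.645 = 3.971.
n = 2 × (3.971 / 0.59)² = 2 × 6.731² = 2 × 45.30 = 90.6.
Round up to the next whole participant.

n = 91 per group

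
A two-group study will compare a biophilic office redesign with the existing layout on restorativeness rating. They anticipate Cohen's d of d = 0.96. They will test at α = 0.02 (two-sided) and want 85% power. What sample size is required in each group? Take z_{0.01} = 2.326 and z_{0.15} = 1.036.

For two independent groups with equal n: n = 2·((z_{α/2} + z_β) / d)².
z_{α/2} + z_β = 2.326 + 1.036 = 3.362.
n = 2 × (3.362 / 0.96)² = 2 × 3.502² = 2 × 12.26 = 24.5.
Round up to the next whole participant.

n = 25 per group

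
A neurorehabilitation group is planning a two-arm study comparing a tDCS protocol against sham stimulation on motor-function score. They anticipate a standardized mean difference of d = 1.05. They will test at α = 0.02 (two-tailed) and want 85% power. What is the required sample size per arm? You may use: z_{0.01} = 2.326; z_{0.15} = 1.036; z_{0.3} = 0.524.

For two independent groups with equal n: n = 2·((z_{α/2} + z_β) / d)².
z_{α/2} + z_β = 2.326 + 1.036 = 3.362.
n = 2 × (3.362 / 1.05)² = 2 × 3.202² = 2 × 10.25 = 20.5.
Round up to the next whole participant.

n = 21 per group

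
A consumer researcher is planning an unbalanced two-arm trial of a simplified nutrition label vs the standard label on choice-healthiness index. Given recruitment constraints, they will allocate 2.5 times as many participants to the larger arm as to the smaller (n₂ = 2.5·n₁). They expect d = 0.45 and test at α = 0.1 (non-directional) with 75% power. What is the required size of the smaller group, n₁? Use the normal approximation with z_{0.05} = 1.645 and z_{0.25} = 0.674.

n₁ = 38

With allocation ratio k = n₂/n₁ = 2.5, Var(x̄₁−x̄₂) = σ²(1/n₁ + 1/(k·n₁)) = σ²·(k+1)/(k·n₁).
So n₁ = (1 + 1/k)·((z_{α/2} + z_β)/d)² = 1.400 × (2.319/0.45)².
n₁ = 1.400 × 26.56 = 37.2.
Round up: n₁ = 38, giving n₂ = 2.5 × 38 = 95.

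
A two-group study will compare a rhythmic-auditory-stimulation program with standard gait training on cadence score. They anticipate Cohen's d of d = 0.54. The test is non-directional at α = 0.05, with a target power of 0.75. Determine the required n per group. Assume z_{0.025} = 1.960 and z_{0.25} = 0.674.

For two independent groups with equal n: n = 2·((z_{α/2} + z_β) / d)².
z_{α/2} + z_β = 1.960 + 0.674 = 2.634.
n = 2 × (2.634 / 0.54)² = 2 × 4.878² = 2 × 23.79 = 47.6.
Round up to the next whole participant.

n = 48 per group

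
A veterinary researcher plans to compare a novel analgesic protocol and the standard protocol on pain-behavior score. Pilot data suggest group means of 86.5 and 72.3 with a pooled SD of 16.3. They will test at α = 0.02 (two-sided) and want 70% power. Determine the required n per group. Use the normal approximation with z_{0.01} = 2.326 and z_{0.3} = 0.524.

n = 22 per group

Cohen's d = |M₁ − M₂| / SD_pooled = |86.5 − 72.3| / 16.3 = 14.2 / 16.3 = 0.871.
For two independent groups with equal n: n = 2·((z_{α/2} + z_β) / d)².
z_{α/2} + z_β = 2.326 + 0.524 = 2.850.
n = 2 × (2.850 / 0.871)² = 2 × 3.272² = 2 × 10.71 = 21.4.
Round up to the next whole participant.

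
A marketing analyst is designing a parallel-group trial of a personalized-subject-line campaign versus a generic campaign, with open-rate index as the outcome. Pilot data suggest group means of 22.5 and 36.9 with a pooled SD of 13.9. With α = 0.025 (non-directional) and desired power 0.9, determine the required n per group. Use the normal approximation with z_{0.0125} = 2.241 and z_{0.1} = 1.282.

n = 24 per group

Cohen's d = |M₁ − M₂| / SD_pooled = |22.5 − 36.9| / 13.9 = 14.4 / 13.9 = 1.036.
For two independent groups with equal n: n = 2·((z_{α/2} + z_β) / d)².
z_{α/2} + z_β = 2.241 + 1.282 = 3.523.
n = 2 × (3.523 / 1.036)² = 2 × 3.401² = 2 × 11.56 = 23.1.
Round up to the next whole participant.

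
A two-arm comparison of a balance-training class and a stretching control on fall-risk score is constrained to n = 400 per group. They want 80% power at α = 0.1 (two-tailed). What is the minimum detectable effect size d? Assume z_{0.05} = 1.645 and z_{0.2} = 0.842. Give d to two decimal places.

d_min ≈ 0.18

For two independent groups of n = 400 each: d_min = (z_{α/2} + z_β)·√(2/n).
z-sum = 1.645 + 0.842 = 2.487.
d_min = 2.487 × √(2/400) = 2.487 × 0.0707 = 0.176.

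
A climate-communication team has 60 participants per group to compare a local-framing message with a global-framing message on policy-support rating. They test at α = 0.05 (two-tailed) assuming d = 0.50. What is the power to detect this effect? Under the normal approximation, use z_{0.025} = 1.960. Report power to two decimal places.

power ≈ 0.78

For two equal groups, power = Φ(d·√(n/2) − z_{α/2}).
d·√(n/2) = 0.50 × √(60/2) = 0.50 × 5.477 = 2.739.
z_β = 2.739 − 1.960 = 0.779.
Power = Φ(0.779) = 0.782.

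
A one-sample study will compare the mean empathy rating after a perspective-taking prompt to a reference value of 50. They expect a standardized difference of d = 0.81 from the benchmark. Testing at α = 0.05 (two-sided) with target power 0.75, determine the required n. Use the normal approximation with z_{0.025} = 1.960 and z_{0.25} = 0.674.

n = 11

For a one-sample test: n = ((z_{α/2} + z_β) / d)².
z_{α/2} + z_β = 1.960 + 0.674 = 2.634.
n = (2.634 / 0.81)² = 3.252² = 10.57.
Round up.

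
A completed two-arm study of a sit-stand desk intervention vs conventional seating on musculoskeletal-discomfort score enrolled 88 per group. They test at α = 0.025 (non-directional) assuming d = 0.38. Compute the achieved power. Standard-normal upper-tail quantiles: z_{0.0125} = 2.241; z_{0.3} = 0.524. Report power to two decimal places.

power ≈ 0.61

For two equal groups, power = Φ(d·√(n/2) − z_{α/2}).
d·√(n/2) = 0.38 × √(88/2) = 0.38 × 6.633 = 2.521.
z_β = 2.521 − 2.241 = 0.280.
Power = Φ(0.280) = 0.610.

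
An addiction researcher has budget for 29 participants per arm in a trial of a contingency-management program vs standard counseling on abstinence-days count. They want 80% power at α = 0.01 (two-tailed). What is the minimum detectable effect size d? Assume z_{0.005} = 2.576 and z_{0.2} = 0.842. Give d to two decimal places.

For two independent groups of n = 29 each: d_min = (z_{α/2} + z_β)·√(2/n).
z-sum = 2.576 + 0.842 = 3.418.
d_min = 3.418 × √(2/29) = 3.418 × 0.2626 = 0.898.

d_min ≈ 0.90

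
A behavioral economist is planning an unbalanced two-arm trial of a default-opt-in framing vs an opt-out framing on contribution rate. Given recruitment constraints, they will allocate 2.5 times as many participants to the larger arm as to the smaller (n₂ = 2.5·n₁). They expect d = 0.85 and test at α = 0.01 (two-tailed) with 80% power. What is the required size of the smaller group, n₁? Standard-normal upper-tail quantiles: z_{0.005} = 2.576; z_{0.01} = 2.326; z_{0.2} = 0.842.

With allocation ratio k = n₂/n₁ = 2.5, Var(x̄₁−x̄₂) = σ²(1/n₁ + 1/(k·n₁)) = σ²·(k+1)/(k·n₁).
So n₁ = (1 + 1/k)·((z_{α/2} + z_β)/d)² = 1.400 × (3.418/0.85)².
n₁ = 1.400 × 16.17 = 22.6.
Round up: n₁ = 23, giving n₂ = ⌈2.5 × 23⌉ = ⌈57.5⌉ = 58.

n₁ = 23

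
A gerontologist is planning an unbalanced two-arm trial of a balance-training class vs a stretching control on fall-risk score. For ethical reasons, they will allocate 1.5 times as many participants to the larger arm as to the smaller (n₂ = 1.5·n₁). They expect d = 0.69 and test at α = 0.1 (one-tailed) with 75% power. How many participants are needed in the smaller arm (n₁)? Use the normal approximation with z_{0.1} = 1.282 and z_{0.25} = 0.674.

n₁ = 14

With allocation ratio k = n₂/n₁ = 1.5, Var(x̄₁−x̄₂) = σ²(1/n₁ + 1/(k·n₁)) = σ²·(k+1)/(k·n₁).
So n₁ = (1 + 1/k)·((z_{α} + z_β)/d)² = 1.667 × (1.956/0.69)².
n₁ = 1.667 × 8.04 = 13.4.
Round up: n₁ = 14, giving n₂ = 1.5 × 14 = 21.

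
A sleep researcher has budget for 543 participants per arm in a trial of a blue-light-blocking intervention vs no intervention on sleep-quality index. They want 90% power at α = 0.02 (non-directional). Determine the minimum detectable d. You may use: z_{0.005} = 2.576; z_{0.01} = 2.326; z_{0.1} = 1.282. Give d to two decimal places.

For two independent groups of n = 543 each: d_min = (z_{α/2} + z_β)·√(2/n).
z-sum = 2.326 + 1.282 = 3.608.
d_min = 3.608 × √(2/543) = 3.608 × 0.0607 = 0.219.

d_min ≈ 0.22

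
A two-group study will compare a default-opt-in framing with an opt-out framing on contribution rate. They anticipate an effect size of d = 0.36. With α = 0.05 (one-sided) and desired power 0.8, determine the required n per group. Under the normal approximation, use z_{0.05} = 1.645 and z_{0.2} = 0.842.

n = 96 per group

For two independent groups with equal n: n = 2·((z_{α} + z_β) / d)².
z_{α} + z_β = 1.645 + 0.842 = 2.487.
n = 2 × (2.487 / 0.36)² = 2 × 6.908² = 2 × 47.73 = 95.5.
Round up to the next whole participant.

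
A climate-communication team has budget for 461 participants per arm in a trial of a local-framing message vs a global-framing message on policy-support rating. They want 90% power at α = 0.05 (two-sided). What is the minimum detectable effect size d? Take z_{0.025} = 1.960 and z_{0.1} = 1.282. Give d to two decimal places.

For two independent groups of n = 461 each: d_min = (z_{α/2} + z_β)·√(2/n).
z-sum = 1.960 + 1.282 = 3.242.
d_min = 3.242 × √(2/461) = 3.242 × 0.0659 = 0.214.

d_min ≈ 0.21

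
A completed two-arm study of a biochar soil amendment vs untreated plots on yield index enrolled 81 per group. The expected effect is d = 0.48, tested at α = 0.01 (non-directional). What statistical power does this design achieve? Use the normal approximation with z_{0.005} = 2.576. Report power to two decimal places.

For two equal groups, power = Φ(d·√(n/2) − z_{α/2}).
d·√(n/2) = 0.48 × √(81/2) = 0.48 × 6.364 = 3.055.
z_β = 3.055 − 2.576 = 0.479.
Power = Φ(0.479) = 0.684.

power ≈ 0.68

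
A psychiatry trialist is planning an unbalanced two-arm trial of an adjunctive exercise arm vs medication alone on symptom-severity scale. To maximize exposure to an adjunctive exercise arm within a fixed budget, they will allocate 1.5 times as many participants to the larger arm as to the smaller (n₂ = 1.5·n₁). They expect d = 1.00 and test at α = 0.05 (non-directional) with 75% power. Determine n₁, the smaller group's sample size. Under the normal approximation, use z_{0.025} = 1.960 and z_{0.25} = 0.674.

With allocation ratio k = n₂/n₁ = 1.5, Var(x̄₁−x̄₂) = σ²(1/n₁ + 1/(k·n₁)) = σ²·(k+1)/(k·n₁).
So n₁ = (1 + 1/k)·((z_{α/2} + z_β)/d)² = 1.667 × (2.634/1.00)².
n₁ = 1.667 × 6.94 = 11.6.
Round up: n₁ = 12, giving n₂ = 1.5 × 12 = 18.

n₁ = 12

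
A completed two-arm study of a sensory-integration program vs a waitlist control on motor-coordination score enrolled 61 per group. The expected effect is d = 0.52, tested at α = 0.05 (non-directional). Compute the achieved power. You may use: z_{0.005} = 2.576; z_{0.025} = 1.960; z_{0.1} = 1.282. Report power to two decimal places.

power ≈ 0.82

For two equal groups, power = Φ(d·√(n/2) − z_{α/2}).
d·√(n/2) = 0.52 × √(61/2) = 0.52 × 5.523 = 2.872.
z_β = 2.872 − 1.960 = 0.912.
Power = Φ(0.912) = 0.819.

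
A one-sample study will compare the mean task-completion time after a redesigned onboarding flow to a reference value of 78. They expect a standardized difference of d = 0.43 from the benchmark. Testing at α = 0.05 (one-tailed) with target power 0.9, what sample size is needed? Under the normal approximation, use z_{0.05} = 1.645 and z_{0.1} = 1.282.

For a one-sample test: n = ((z_{α} + z_β) / d)².
z_{α} + z_β = 1.645 + 1.282 = 2.927.
n = (2.927 / 0.43)² = 6.807² = 46.33.
Round up.

n = 47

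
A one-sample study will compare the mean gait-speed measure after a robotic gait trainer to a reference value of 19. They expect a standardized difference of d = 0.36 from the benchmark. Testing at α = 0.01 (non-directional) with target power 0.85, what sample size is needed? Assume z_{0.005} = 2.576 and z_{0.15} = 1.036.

n = 101

For a one-sample test: n = ((z_{α/2} + z_β) / d)².
z_{α/2} + z_β = 2.576 + 1.036 = 3.612.
n = (3.612 / 0.36)² = 10.033² = 100.67.
Round up.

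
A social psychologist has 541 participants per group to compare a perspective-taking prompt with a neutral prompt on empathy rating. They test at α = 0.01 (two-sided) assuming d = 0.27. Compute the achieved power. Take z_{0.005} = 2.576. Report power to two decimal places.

For two equal groups, power = Φ(d·√(n/2) − z_{α/2}).
d·√(n/2) = 0.27 × √(541/2) = 0.27 × 16.447 = 4.441.
z_β = 4.441 − 2.576 = 1.865.
Power = Φ(1.865) = 0.969.

power ≈ 0.97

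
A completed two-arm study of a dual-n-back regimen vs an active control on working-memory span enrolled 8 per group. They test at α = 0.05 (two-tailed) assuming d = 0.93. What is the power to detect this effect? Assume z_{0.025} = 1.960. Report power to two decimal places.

For two equal groups, power = Φ(d·√(n/2) − z_{α/2}).
d·√(n/2) = 0.93 × √(8/2) = 0.93 × 2.000 = 1.860.
z_β = 1.860 − 1.960 = -0.100.
Power = Φ(-0.100) = 0.460.

power ≈ 0.46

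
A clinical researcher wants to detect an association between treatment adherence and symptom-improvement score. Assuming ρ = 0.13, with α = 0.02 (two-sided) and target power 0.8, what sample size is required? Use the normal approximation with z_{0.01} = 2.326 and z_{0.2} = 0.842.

Fisher's z: C = ½·ln((1+r)/(1−r)) = ½·ln(1.2989) = 0.1307.
n = ((z_{α/2} + z_β)/C)² + 3.
(2.326 + 0.842) / 0.1307 = 3.168 / 0.1307 = 24.239.
n = 24.239² + 3 = 587.52 + 3 = 590.5.
Round up.

n = 591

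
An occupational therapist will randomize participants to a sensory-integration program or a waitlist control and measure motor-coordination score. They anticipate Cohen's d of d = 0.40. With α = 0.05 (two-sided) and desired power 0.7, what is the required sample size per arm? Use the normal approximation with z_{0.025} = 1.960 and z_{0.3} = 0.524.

n = 78 per group

For two independent groups with equal n: n = 2·((z_{α/2} + z_β) / d)².
z_{α/2} + z_β = 1.960 + 0.524 = 2.484.
n = 2 × (2.484 / 0.40)² = 2 × 6.210² = 2 × 38.56 = 77.1.
Round up to the next whole participant.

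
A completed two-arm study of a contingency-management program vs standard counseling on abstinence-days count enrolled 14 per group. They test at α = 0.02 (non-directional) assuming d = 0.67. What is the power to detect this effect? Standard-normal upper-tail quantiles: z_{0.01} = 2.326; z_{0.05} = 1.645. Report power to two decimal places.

For two equal groups, power = Φ(d·√(n/2) − z_{α/2}).
d·√(n/2) = 0.67 × √(14/2) = 0.67 × 2.646 = 1.773.
z_β = 1.773 − 2.326 = -0.553.
Power = Φ(-0.553) = 0.290.

power ≈ 0.29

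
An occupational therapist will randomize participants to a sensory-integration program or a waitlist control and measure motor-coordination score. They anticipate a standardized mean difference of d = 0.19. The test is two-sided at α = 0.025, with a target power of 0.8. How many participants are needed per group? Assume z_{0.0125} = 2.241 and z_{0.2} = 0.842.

n = 527 per group

For two independent groups with equal n: n = 2·((z_{α/2} + z_β) / d)².
z_{α/2} + z_β = 2.241 + 0.842 = 3.083.
n = 2 × (3.083 / 0.19)² = 2 × 16.226² = 2 × 263.29 = 526.6.
Round up to the next whole participant.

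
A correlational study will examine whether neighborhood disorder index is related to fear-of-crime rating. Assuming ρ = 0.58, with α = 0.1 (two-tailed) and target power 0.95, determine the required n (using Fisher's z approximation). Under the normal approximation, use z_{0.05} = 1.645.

Fisher's z: C = ½·ln((1+r)/(1−r)) = ½·ln(3.7619) = 0.6625.
n = ((z_{α/2} + z_β)/C)² + 3.
(1.645 + 1.645) / 0.6625 = 3.290 / 0.6625 = 4.966.
n = 4.966² + 3 = 24.66 + 3 = 27.7.
Round up.

n = 28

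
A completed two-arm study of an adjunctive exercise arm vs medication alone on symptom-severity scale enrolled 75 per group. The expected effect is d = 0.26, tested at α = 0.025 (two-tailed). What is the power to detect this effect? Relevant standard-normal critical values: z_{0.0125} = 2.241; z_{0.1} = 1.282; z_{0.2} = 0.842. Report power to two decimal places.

For two equal groups, power = Φ(d·√(n/2) − z_{α/2}).
d·√(n/2) = 0.26 × √(75/2) = 0.26 × 6.124 = 1.592.
z_β = 1.592 − 2.241 = -0.649.
Power = Φ(-0.649) = 0.258.

power ≈ 0.26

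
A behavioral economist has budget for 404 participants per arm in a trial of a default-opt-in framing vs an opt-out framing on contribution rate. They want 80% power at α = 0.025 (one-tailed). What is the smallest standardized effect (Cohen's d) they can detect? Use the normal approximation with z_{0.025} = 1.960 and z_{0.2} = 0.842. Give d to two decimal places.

d_min ≈ 0.20

For two independent groups of n = 404 each: d_min = (z_{α} + z_β)·√(2/n).
z-sum = 1.960 + 0.842 = 2.802.
d_min = 2.802 × √(2/404) = 2.802 × 0.0704 = 0.197.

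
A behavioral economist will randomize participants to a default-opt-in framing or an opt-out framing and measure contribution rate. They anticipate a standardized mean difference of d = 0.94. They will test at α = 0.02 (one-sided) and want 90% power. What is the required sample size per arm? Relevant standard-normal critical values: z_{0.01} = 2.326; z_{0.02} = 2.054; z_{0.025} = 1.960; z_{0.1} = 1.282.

n = 26 per group

For two independent groups with equal n: n = 2·((z_{α} + z_β) / d)².
z_{α} + z_β = 2.054 + 1.282 = 3.336.
n = 2 × (3.336 / 0.94)² = 2 × 3.549² = 2 × 12.59 = 25.2.
Round up to the next whole participant.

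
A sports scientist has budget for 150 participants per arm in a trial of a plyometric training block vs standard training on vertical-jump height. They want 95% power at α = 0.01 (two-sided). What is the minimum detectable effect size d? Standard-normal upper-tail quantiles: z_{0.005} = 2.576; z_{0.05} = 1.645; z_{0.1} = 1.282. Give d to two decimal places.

d_min ≈ 0.49

For two independent groups of n = 150 each: d_min = (z_{α/2} + z_β)·√(2/n).
z-sum = 2.576 + 1.645 = 4.221.
d_min = 4.221 × √(2/150) = 4.221 × 0.1155 = 0.487.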